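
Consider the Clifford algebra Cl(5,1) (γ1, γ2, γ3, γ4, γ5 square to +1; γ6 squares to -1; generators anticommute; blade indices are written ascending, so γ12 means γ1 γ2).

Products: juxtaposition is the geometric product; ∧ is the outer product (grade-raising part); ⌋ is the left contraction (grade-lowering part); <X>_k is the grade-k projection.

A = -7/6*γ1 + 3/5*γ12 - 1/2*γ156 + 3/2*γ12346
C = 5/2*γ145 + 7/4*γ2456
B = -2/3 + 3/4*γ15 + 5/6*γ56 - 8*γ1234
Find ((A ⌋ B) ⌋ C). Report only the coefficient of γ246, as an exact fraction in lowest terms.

step 1: -7/8*γ5 + 24/5*γ34 + 28/3*γ234
step 2: -35/16*γ14 - 49/32*γ246
Answer: -49/32


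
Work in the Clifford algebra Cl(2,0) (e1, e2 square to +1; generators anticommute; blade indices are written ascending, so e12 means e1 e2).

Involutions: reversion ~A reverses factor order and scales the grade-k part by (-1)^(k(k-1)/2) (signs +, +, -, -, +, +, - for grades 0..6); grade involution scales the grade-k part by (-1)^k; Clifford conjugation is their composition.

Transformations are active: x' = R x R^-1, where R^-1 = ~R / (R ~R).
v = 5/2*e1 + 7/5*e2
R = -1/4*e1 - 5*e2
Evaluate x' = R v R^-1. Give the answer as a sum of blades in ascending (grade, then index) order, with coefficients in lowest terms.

~R = -1/4*e1 - 5*e2, and R ~R = 401/16, so R^-1 = ~R / (401/16).
R v = -61/8 + 243/20*e12
Answer: -1883/802*e1 + 3293/2005*e2


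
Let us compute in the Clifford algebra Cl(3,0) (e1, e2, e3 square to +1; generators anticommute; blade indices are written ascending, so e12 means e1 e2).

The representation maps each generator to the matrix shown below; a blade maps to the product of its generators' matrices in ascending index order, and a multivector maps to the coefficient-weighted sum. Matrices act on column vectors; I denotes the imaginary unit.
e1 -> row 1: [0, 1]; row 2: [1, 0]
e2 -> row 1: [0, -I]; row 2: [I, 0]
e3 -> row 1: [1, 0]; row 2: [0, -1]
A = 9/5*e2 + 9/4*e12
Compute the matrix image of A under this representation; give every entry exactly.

Bivector images (products of the table entries): rho(e12) = rho(e1)rho(e2) = row 1: [I, 0]; row 2: [0, -I].
M = (9/5)*rho(e2) + (9/4)*rho(e12), summed entrywise:
Answer: row 1: [9*I/4, -9*I/5]; row 2: [9*I/5, -9*I/4]


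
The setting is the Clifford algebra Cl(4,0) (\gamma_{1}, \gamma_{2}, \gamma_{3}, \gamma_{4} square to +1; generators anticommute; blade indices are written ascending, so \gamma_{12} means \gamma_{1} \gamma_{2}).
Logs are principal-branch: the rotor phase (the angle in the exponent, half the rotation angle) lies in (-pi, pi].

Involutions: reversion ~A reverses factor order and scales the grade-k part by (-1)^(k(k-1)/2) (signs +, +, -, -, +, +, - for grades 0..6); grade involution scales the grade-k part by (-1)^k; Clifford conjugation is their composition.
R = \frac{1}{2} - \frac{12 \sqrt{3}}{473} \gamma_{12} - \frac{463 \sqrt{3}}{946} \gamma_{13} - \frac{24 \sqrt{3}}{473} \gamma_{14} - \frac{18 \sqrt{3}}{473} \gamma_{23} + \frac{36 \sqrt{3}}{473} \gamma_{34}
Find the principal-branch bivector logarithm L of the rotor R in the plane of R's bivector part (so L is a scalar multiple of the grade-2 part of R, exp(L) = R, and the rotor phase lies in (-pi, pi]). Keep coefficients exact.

The scalar part of R is \frac{1}{2}, which pins the rotor phase on the principal branch; dividing the bivector part by the sine of that phase recovers the unit plane, and L is the phase times that plane.
Concretely: cos(phase) = \frac{1}{2} gives phase = ±\frac{\pi}{3}, and since phase/sin(phase) is even the sign is immaterial: L = (phase/sin(phase)) * <R>_2 = (\frac{2 \sqrt{3} \pi}{9}) * <R>_2.
Answer: - \frac{8 \pi}{473} \gamma_{12} - \frac{463 \pi}{1419} \gamma_{13} - \frac{16 \pi}{473} \gamma_{14} - \frac{12 \pi}{473} \gamma_{23} + \frac{24 \pi}{473} \gamma_{34}


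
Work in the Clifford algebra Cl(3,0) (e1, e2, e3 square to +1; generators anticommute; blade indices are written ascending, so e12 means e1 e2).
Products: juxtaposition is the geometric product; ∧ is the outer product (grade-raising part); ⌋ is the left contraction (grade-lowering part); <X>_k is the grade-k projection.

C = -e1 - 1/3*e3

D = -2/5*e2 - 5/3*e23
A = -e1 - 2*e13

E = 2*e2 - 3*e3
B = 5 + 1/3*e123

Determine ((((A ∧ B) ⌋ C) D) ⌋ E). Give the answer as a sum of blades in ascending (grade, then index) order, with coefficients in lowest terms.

step 1: -5*e1 - 10*e13
step 2: 5
step 3: -2*e2 - 25/3*e23
step 4: -4
Answer: -4


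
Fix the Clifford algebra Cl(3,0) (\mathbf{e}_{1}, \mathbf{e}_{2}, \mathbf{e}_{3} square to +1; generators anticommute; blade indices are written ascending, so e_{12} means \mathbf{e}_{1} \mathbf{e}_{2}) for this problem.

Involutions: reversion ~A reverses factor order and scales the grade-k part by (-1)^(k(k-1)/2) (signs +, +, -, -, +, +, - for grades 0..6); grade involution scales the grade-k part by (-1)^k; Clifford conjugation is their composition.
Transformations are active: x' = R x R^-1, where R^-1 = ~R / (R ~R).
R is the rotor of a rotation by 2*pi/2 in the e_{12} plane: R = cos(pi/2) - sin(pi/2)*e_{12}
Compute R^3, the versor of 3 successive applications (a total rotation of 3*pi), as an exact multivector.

Rotor phase runs at HALF the rotation angle; powers of one rotor simply add phase, so after 3 steps in e_{12} the phase is 3*pi/2 = \frac{3 \pi}{2} and R^3 = cos(\frac{3 \pi}{2}) - sin(\frac{3 \pi}{2})*e_{12}.
cos(\frac{3 \pi}{2}) = 0 and sin(\frac{3 \pi}{2}) = -1, so R^3 = e_{12}. The net rotation is 1*pi (after discarding 1 full turn, each of which contributes a factor -1 to the rotor); the rotor keeps the half-angle phase exactly.
Answer: e_{12}


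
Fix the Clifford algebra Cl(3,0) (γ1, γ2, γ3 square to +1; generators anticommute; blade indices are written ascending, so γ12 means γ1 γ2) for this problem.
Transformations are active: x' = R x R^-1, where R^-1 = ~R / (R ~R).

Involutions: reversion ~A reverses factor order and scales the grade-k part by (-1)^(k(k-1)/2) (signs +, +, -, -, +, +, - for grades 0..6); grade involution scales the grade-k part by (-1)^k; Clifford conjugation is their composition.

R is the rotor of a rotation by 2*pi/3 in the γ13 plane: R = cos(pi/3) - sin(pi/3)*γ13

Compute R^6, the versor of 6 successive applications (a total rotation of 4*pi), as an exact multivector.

Rotor phase runs at HALF the rotation angle; powers of one rotor simply add phase, so after 6 steps in γ13 the phase is 6*pi/3 = 2*pi and R^6 = cos(2*pi) - sin(2*pi)*γ13.
cos(2*pi) = 1 and sin(2*pi) = 0, so R^6 = 1. The total rotation 4*pi is 2 full turns, so every vector returns to itself, yet the rotor is +1, back on the identity sheet (an even number of 2*pi turns).
Answer: 1


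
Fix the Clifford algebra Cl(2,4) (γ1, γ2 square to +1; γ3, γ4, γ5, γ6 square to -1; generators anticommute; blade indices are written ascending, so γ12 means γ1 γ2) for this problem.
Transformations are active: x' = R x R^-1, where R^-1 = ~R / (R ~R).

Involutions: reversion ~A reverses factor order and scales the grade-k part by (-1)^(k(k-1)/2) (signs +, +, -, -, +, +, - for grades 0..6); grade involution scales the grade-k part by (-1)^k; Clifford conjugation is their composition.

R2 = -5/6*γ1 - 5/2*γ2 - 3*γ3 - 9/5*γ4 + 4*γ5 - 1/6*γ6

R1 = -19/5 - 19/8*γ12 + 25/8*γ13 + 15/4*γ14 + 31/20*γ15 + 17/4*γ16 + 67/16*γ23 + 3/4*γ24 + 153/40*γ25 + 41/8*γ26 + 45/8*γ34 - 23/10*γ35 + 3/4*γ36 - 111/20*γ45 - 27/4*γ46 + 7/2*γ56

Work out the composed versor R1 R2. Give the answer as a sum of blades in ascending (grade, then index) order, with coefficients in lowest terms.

Distribute over the terms of R2 (each basis-blade product reordered to ascending indices, repeated generators contracted through their squares):
R1 (-5/6*γ1) = 19/6*γ1 - 95/48*γ2 + 125/48*γ3 + 25/8*γ4 + 31/24*γ5 + 85/24*γ6 - 335/96*γ123 - 5/8*γ124 - 51/16*γ125 - 205/48*γ126 - 75/16*γ134 + 23/12*γ135 - 5/8*γ136 + 37/8*γ145 + 45/8*γ146 - 35/12*γ156
R1 (-5/2*γ2) = 95/16*γ1 + 19/2*γ2 + 335/32*γ3 + 15/8*γ4 + 153/16*γ5 + 205/16*γ6 + 125/16*γ123 + 75/8*γ124 + 31/8*γ125 + 85/8*γ126 - 225/16*γ234 + 23/4*γ235 - 15/8*γ236 + 111/8*γ245 + 135/8*γ246 - 35/4*γ256
R1 (-3*γ3) = 75/8*γ1 + 201/16*γ2 + 57/5*γ3 - 135/8*γ4 + 69/10*γ5 - 9/4*γ6 + 57/8*γ123 + 45/4*γ134 + 93/20*γ135 + 51/4*γ136 + 9/4*γ234 + 459/40*γ235 + 123/8*γ236 + 333/20*γ345 + 81/4*γ346 - 21/2*γ356
R1 (-9/5*γ4) = 27/4*γ1 + 27/20*γ2 + 81/8*γ3 + 171/25*γ4 + 999/100*γ5 + 243/20*γ6 + 171/40*γ124 - 45/8*γ134 + 279/100*γ145 + 153/20*γ146 - 603/80*γ234 + 1377/200*γ245 + 369/40*γ246 - 207/50*γ345 + 27/20*γ346 - 63/10*γ456
R1 (4*γ5) = -31/5*γ1 - 153/10*γ2 + 46/5*γ3 + 111/5*γ4 - 76/5*γ5 + 14*γ6 - 19/2*γ125 + 25/2*γ135 + 15*γ145 - 17*γ156 + 67/4*γ235 + 3*γ245 - 41/2*γ256 + 45/2*γ345 - 3*γ356 + 27*γ456
R1 (-1/6*γ6) = 17/24*γ1 + 41/48*γ2 + 1/8*γ3 - 9/8*γ4 + 7/12*γ5 + 19/30*γ6 + 19/48*γ126 - 25/48*γ136 - 5/8*γ146 - 31/120*γ156 - 67/96*γ236 - 1/8*γ246 - 51/80*γ256 - 15/16*γ346 + 23/60*γ356 + 37/40*γ456
Summing the partial products and collecting blades:
Answer: 1579/80*γ1 + 559/80*γ2 + 21083/480*γ3 + 401/25*γ4 + 5251/400*γ5 + 3271/80*γ6 + 1099/96*γ123 + 521/40*γ124 - 141/16*γ125 + 27/4*γ126 + 15/16*γ134 + 286/15*γ135 + 557/48*γ136 + 4483/200*γ145 + 253/20*γ146 - 807/40*γ156 - 387/20*γ234 + 1359/40*γ235 + 1229/96*γ236 + 594/25*γ245 + 1039/40*γ246 - 2391/80*γ256 + 3501/100*γ345 + 1653/80*γ346 - 787/60*γ356 + 173/8*γ456


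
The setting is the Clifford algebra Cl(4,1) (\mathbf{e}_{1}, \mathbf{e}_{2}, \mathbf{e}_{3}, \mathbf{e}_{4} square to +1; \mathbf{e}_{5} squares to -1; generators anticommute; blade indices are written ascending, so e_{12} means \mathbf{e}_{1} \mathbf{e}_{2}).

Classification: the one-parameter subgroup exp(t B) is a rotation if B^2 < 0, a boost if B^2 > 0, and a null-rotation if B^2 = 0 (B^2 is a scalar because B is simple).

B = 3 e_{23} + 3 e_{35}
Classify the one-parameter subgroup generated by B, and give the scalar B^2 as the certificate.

B^2 term by term: the squares give (3)^2*(e_{23})^2 + (3)^2*(e_{35})^2 = 9*(-1) + 9*(+1) = 0 (each basis 2-blade squares to minus the product of its generators' squares); cross terms between blades sharing an index anticommute and cancel. So B^2 = 0.
Answer: null-rotation, certificate B^2 = 0. B^2 = 0 is basis-independent, so its sign is the whole story.


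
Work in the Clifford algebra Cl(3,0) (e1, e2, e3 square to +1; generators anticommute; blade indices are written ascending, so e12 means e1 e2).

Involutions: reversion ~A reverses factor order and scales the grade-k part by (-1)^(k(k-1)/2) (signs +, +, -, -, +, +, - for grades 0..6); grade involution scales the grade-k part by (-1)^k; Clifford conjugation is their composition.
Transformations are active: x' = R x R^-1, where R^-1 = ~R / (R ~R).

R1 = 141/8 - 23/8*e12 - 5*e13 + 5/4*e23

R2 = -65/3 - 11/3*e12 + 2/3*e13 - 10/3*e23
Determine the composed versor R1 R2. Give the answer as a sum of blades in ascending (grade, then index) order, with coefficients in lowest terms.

Distribute over the terms of R1 (each basis-blade product reordered to ascending indices, repeated generators contracted through their squares):
(141/8) R2 = -3055/8 - 517/8*e12 + 47/4*e13 - 235/4*e23
(-23/8*e12) R2 = -253/24 + 1495/24*e12 + 115/12*e13 + 23/12*e23
(-5*e13) R2 = 10/3 - 50/3*e12 + 325/3*e13 + 55/3*e23
(5/4*e23) R2 = 25/6 + 5/6*e12 + 55/12*e13 - 325/12*e23
Summing the partial products and collecting blades:
Answer: -4619/12 - 109/6*e12 + 537/4*e13 - 787/12*e23


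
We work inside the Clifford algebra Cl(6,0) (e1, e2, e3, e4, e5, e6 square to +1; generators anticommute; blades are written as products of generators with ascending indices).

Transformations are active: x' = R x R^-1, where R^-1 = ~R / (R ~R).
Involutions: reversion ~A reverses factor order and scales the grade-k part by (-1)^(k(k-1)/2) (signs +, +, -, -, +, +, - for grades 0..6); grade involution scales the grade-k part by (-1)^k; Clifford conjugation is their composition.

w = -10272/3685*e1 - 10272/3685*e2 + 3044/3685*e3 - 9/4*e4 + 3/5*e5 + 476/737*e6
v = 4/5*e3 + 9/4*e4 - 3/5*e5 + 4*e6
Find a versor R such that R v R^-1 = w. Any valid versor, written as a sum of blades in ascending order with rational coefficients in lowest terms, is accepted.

Key observation: q(v) = q(w) = 353/16 (sandwiches preserve the norm), so R = v + w = -10272/3685*e1 - 10272/3685*e2 + 5992/3685*e3 + 3424/737*e6 works whenever it is invertible — the component of v along it is kept and (v - w)/2 reverses, sending v to w.
Answer: -10272/3685*e1 - 10272/3685*e2 + 5992/3685*e3 + 3424/737*e6


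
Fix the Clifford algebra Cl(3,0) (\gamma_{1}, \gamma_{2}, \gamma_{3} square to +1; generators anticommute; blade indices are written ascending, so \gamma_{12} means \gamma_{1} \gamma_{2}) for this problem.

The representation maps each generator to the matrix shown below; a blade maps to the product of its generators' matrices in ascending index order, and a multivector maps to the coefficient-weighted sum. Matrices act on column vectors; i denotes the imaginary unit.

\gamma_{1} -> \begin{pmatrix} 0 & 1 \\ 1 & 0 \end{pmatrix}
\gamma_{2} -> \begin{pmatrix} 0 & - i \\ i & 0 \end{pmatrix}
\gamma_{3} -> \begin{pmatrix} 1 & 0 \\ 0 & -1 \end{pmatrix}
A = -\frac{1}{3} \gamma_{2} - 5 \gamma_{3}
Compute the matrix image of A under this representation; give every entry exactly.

M = (-\frac{1}{3})*rho(\gamma_{2}) + (-5)*rho(\gamma_{3}), summed entrywise:
Answer: \begin{pmatrix} -5 & \frac{i}{3} \\ - \frac{i}{3} & 5 \end{pmatrix}


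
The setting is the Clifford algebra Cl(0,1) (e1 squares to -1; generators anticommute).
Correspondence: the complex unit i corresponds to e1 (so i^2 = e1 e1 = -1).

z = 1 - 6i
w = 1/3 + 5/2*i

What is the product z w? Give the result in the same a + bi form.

In blades: z = 1 - 6*e1, w = 1/3 + 5/2*e1.
Distribute z over w term by term (generator squares from the signature, products reordered to ascending indices): (1)*w = 1/3 + 5/2*e1; (-6*e1)*w = 15 - 2*e1.
Sum: 46/3 + 1/2*e1; translating back through the correspondence:
Answer: 46/3 + 1/2*i


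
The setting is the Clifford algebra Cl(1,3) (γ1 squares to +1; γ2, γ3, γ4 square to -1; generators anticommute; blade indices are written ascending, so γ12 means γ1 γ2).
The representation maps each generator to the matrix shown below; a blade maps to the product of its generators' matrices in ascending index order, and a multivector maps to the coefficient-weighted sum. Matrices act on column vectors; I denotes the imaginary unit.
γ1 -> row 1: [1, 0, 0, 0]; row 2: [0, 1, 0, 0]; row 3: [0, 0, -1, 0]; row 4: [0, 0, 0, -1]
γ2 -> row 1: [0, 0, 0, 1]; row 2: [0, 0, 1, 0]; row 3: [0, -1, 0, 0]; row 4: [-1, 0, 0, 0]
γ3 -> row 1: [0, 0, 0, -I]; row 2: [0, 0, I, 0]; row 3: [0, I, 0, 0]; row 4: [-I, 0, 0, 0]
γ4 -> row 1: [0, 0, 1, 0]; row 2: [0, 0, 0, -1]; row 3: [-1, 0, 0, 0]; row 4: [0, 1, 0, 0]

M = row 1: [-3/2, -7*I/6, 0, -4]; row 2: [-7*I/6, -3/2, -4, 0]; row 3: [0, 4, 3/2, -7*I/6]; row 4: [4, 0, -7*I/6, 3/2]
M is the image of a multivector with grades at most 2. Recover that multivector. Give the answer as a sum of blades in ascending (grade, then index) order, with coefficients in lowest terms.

Method: the blade images are trace-orthogonal — tr(rho(e_A) rho(e_B)^-1) = 4 if A = B and 0 otherwise — and rho(e_A)^-1 = (e_A)^2 * rho(e_A) with (e_A)^2 = +1 or -1, so the coefficient of e_A in the preimage is (e_A)^2 * tr(M rho(e_A))/4.
Nonzero projections over blades of grade <= 2: γ1: (γ1)^2 = +1, tr(M rho(γ1)) = -6, coefficient -3/2; γ2: (γ2)^2 = -1, tr(M rho(γ2)) = 16, coefficient -4; γ34: (γ34)^2 = -1, tr(M rho(γ34)) = -14/3, coefficient 7/6. Every other blade of grade <= 2 projects to 0.
Answer: -3/2*γ1 - 4*γ2 + 7/6*γ34


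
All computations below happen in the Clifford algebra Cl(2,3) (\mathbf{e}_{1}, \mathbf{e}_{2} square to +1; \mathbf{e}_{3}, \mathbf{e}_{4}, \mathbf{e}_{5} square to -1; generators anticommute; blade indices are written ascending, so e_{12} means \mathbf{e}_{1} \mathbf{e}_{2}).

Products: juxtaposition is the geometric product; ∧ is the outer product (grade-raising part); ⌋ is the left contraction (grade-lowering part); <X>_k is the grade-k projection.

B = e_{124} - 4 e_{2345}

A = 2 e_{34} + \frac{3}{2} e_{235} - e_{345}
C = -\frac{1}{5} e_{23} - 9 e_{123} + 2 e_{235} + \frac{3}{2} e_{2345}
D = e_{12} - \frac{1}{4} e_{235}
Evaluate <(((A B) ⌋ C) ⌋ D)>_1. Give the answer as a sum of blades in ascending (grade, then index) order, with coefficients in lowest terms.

step 1: -4 e_{2} - 6 e_{4} + 8 e_{25} - 2 e_{123} - e_{1235} + \frac{3}{2} e_{1345}
step 2: 18 - \frac{76}{5} e_{3} - 36 e_{13} + 12 e_{34} - 8 e_{35} + 9 e_{235} - 6 e_{345}
step 3: \frac{9}{4} - 2 e_{2} + 18 e_{12} + \frac{19}{5} e_{25} - \frac{9}{2} e_{235}
step 4: -2 e_{2}
Answer: -2 e_{2}


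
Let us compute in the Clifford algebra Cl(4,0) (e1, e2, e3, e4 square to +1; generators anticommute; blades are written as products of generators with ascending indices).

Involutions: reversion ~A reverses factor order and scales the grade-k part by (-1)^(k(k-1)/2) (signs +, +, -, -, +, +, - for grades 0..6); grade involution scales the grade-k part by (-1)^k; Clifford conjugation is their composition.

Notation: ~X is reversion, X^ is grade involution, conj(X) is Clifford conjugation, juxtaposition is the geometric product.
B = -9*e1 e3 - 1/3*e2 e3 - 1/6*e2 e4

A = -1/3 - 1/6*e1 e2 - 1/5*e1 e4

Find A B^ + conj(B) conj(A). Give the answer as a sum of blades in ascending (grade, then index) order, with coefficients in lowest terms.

first term: -1/30*e1 e2 + 55/18*e1 e3 + 1/36*e1 e4 - 25/18*e2 e3 + 1/18*e2 e4 + 9/5*e3 e4 + 1/15*e1 e2 e3 e4
second term: 1/30*e1 e2 - 55/18*e1 e3 - 1/36*e1 e4 + 25/18*e2 e3 - 1/18*e2 e4 - 9/5*e3 e4 + 1/15*e1 e2 e3 e4
Answer: 2/15*e1 e2 e3 e4


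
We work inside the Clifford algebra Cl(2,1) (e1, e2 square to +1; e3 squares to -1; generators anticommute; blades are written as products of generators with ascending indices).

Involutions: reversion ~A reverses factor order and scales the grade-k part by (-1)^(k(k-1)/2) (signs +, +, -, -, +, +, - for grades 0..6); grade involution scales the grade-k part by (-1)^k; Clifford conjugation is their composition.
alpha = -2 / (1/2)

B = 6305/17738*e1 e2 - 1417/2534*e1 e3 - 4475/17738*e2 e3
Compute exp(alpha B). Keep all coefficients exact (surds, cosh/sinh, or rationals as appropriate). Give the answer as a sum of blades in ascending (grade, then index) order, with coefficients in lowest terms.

B^2 term by term: the squares give (6305/17738)^2*(e1 e2)^2 + (-1417/2534)^2*(e1 e3)^2 + (-4475/17738)^2*(e2 e3)^2 = 39753025/314636644*(-1) + 2007889/6421156*(+1) + 20025625/314636644*(+1) = 1/4 (each basis 2-blade squares to minus the product of its generators' squares); cross terms between blades sharing an index anticommute and cancel. So B^2 = 1/4.
B^2 = 1/4 — the positive square puts this in the hyperbolic regime; l = 1/2, alpha*l = -2, so exp(alpha B) = cosh(-2) + (sinh(-2)/(1/2))*B = cosh(2) + (-2*sinh(2))*B.
Answer: cosh(2) - 6305*sinh(2)/8869*e1 e2 + 1417*sinh(2)/1267*e1 e3 + 4475*sinh(2)/8869*e2 e3


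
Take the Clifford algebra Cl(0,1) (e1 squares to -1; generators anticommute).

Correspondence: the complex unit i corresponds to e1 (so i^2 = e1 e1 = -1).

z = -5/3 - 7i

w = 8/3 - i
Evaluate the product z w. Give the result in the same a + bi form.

In blades: z = -5/3 - 7*e1, w = 8/3 - e1.
Distribute z over w term by term (generator squares from the signature, products reordered to ascending indices): (-5/3)*w = -40/9 + 5/3*e1; (-7*e1)*w = -7 - 56/3*e1.
Sum: -103/9 - 17*e1; translating back through the correspondence:
Answer: -103/9 - 17i


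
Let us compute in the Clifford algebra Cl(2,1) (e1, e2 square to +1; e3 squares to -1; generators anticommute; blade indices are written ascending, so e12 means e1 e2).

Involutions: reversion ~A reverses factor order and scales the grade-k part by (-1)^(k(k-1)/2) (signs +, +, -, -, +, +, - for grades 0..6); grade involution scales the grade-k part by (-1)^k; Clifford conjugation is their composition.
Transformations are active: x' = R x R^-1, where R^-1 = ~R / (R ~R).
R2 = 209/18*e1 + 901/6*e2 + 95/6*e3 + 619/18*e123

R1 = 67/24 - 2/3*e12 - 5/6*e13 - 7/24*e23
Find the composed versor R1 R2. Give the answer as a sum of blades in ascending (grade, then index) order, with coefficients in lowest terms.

Distribute over the terms of R1 (each basis-blade product reordered to ascending indices, repeated generators contracted through their squares):
(67/24) R2 = 14003/432*e1 + 60367/144*e2 + 6365/144*e3 + 41473/432*e123
(-2/3*e12) R2 = -901/9*e1 + 209/27*e2 + 619/27*e3 - 95/9*e123
(-5/6*e13) R2 = 475/36*e1 + 3095/108*e2 + 1045/108*e3 + 4505/36*e123
(-7/24*e23) R2 = -4333/432*e1 + 665/144*e2 + 6307/144*e3 - 1463/432*e123
Summing the partial products and collecting blades:
Answer: -13939/216*e1 + 49705/108*e2 + 13025/108*e3 + 44755/216*e123


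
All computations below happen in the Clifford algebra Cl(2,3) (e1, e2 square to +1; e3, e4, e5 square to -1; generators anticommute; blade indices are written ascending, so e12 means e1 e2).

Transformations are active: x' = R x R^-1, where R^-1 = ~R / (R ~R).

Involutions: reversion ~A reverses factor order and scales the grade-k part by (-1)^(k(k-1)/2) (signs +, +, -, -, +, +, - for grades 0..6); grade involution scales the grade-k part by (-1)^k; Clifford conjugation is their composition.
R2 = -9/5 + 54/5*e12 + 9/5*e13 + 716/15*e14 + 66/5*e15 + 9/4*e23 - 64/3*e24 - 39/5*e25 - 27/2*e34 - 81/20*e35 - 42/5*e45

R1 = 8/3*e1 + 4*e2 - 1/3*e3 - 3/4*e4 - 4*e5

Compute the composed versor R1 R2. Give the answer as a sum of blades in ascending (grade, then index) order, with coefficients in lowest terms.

Distribute over the terms of R1 (each basis-blade product reordered to ascending indices, repeated generators contracted through their squares):
(8/3*e1) R2 = -24/5*e1 + 144/5*e2 + 24/5*e3 + 5728/45*e4 + 176/5*e5 + 6*e123 - 512/9*e124 - 104/5*e125 - 36*e134 - 54/5*e135 - 112/5*e145
(4*e2) R2 = -216/5*e1 - 36/5*e2 + 9*e3 - 256/3*e4 - 156/5*e5 - 36/5*e123 - 2864/15*e124 - 264/5*e125 - 54*e234 - 81/5*e235 - 168/5*e245
(-1/3*e3) R2 = -3/5*e1 - 3/4*e2 + 3/5*e3 - 9/2*e4 - 27/20*e5 - 18/5*e123 + 716/45*e134 + 22/5*e135 - 64/9*e234 - 13/5*e235 + 14/5*e345
(-3/4*e4) R2 = -179/5*e1 + 16*e2 + 81/8*e3 + 27/20*e4 - 63/10*e5 - 81/10*e124 - 27/20*e134 + 99/10*e145 - 27/16*e234 - 117/20*e245 - 243/80*e345
(-4*e5) R2 = -264/5*e1 + 156/5*e2 + 81/5*e3 + 168/5*e4 + 36/5*e5 - 216/5*e125 - 36/5*e135 - 2864/15*e145 - 9*e235 + 256/3*e245 + 54*e345
Summing the partial products and collecting blades:
Answer: -686/5*e1 + 1361/20*e2 + 1629/40*e3 + 13033/180*e4 + 71/20*e5 - 24/5*e123 - 23033/90*e124 - 584/5*e125 - 3859/180*e134 - 68/5*e135 - 6103/30*e145 - 9043/144*e234 - 139/5*e235 + 2753/60*e245 + 4301/80*e345


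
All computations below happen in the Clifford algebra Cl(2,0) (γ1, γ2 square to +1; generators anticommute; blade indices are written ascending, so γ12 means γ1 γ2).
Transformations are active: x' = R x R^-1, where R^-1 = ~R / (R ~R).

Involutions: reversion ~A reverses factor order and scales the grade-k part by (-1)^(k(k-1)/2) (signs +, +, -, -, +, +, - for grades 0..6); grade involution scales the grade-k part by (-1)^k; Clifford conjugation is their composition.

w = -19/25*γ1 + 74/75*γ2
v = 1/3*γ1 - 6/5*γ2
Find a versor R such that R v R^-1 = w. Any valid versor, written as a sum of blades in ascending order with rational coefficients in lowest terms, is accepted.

R = v + w = -32/75*γ1 - 16/75*γ2 works: the equal norms (349/225) guarantee its sandwich swaps v into w.
Answer: -32/75*γ1 - 16/75*γ2


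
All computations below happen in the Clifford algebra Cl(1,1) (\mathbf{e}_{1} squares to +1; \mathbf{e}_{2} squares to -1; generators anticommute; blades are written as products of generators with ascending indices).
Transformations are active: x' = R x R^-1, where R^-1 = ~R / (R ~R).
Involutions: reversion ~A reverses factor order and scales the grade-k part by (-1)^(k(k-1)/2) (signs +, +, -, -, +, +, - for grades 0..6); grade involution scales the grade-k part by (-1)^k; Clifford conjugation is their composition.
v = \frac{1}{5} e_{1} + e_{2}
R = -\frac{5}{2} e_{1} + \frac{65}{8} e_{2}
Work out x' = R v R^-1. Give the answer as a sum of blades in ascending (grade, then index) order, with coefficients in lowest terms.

~R = -\frac{5}{2} e_{1} + \frac{65}{8} e_{2}, and R ~R = -\frac{3825}{64}, so R^-1 = ~R / (-\frac{3825}{64}).
R v = -\frac{69}{8} - \frac{33}{8} e_{1} e_{2}
Answer: -\frac{47}{51} e_{1} + \frac{343}{255} e_{2}


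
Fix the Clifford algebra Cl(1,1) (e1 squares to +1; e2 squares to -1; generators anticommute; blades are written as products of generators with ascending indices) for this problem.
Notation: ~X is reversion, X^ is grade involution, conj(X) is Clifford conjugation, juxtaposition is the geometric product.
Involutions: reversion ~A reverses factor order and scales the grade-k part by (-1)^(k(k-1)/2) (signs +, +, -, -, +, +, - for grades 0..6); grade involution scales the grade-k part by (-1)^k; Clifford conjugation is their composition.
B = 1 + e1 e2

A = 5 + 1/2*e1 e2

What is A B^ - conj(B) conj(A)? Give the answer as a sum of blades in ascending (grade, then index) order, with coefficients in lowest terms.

first term: 11/2 + 11/2*e1 e2
second term: 11/2 - 11/2*e1 e2
Answer: 11*e1 e2


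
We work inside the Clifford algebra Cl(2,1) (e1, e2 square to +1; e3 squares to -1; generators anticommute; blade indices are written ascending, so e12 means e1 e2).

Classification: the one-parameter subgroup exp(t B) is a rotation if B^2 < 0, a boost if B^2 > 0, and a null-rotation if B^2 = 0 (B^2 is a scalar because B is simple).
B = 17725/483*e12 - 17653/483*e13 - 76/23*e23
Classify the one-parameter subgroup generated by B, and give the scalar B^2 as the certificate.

B^2 term by term: the squares give (17725/483)^2*(e12)^2 + (-17653/483)^2*(e13)^2 + (-76/23)^2*(e23)^2 = 314175625/233289*(-1) + 311628409/233289*(+1) + 5776/529*(+1) = 0 (each basis 2-blade squares to minus the product of its generators' squares); cross terms between blades sharing an index anticommute and cancel. So B^2 = 0.
Answer: null-rotation, certificate B^2 = 0. One invariant decides it: the square 0 survives every conjugation, and its sign is exactly the classification.


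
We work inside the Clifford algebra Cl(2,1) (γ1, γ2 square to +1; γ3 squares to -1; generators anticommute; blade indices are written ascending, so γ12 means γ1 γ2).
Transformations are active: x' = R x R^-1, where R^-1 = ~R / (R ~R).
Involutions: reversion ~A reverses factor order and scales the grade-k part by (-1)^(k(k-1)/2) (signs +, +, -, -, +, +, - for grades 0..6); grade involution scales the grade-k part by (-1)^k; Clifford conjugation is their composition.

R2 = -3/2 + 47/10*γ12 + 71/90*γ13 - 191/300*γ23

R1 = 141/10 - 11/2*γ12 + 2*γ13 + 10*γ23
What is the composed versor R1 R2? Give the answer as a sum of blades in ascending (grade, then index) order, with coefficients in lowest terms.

Distribute over the terms of R1 (each basis-blade product reordered to ascending indices, repeated generators contracted through their squares):
(141/10) R2 = -423/20 + 6627/100*γ12 + 3337/300*γ13 - 8977/1000*γ23
(-11/2*γ12) R2 = 517/20 + 33/4*γ12 + 2101/600*γ13 + 781/180*γ23
(2*γ13) R2 = 71/45 - 191/150*γ12 - 3*γ13 + 47/5*γ23
(10*γ23) R2 = -191/30 - 71/9*γ12 - 47*γ13 - 15*γ23
Summing the partial products and collecting blades:
Answer: -4/45 + 29411/450*γ12 - 283/8*γ13 - 92143/9000*γ23


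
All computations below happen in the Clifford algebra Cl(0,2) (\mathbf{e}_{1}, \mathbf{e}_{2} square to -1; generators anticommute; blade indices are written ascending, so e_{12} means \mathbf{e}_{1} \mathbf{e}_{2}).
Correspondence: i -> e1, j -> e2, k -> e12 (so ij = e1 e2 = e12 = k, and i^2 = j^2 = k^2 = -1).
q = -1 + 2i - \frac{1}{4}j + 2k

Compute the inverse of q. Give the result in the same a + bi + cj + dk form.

In blades: q = -1 + 2 e_{1} - \frac{1}{4} e_{2} + 2 e_{12}.
With qbar = -1 - 2 e_{1} + \frac{1}{4} e_{2} - 2 e_{12} (scalar fixed, mapped units negated), q qbar = \frac{145}{16} (the sum of squared coefficients), so q^-1 = qbar / (\frac{145}{16}) = -\frac{16}{145} - \frac{32}{145} e_{1} + \frac{4}{145} e_{2} - \frac{32}{145} e_{12}; translating back:
Answer: -\frac{16}{145} - \frac{32}{145}i + \frac{4}{145}j - \frac{32}{145}k


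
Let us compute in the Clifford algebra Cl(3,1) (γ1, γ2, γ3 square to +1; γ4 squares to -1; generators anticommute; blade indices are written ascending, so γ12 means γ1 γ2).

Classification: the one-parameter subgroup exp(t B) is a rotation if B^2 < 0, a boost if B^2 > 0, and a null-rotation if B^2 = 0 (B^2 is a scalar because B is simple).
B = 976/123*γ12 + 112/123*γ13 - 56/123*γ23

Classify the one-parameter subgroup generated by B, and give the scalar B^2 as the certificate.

B^2 term by term: the squares give (976/123)^2*(γ12)^2 + (112/123)^2*(γ13)^2 + (-56/123)^2*(γ23)^2 = 952576/15129*(-1) + 12544/15129*(-1) + 3136/15129*(-1) = -64 (each basis 2-blade squares to minus the product of its generators' squares); cross terms between blades sharing an index anticommute and cancel. So B^2 = -64.
Answer: rotation, certificate B^2 = -64. The class reads off the invariant scalar -64 directly.


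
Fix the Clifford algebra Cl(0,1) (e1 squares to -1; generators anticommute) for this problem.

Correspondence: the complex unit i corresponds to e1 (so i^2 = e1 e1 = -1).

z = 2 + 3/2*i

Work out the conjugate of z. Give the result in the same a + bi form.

In blades: z = 2 + 3/2*e1.
Conjugation here is Clifford conjugation: the scalar is fixed and the grade-1 and grade-2 blades all flip sign, giving 2 - 3/2*e1; translating back:
Answer: 2 - 3/2*i


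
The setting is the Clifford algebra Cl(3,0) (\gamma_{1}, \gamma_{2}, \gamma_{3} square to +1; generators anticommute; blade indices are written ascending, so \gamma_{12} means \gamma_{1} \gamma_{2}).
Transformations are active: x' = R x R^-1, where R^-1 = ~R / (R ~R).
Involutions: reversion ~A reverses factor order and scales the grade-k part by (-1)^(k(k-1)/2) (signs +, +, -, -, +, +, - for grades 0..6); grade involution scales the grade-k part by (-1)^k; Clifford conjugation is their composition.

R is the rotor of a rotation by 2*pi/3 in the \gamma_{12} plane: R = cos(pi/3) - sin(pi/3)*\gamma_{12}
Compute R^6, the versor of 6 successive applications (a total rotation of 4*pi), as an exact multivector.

Half-angle bookkeeping: 6 applications in \gamma_{12} add up to rotor phase 6*pi/3 = 2 \pi, so R^6 = cos(2 \pi) - sin(2 \pi)*\gamma_{12}.
cos(2 \pi) = 1 and sin(2 \pi) = 0, so R^6 = 1. The total rotation 4*pi is 2 full turns, so every vector returns to itself, yet the rotor is +1, back on the identity sheet (an even number of 2*pi turns).
Answer: 1


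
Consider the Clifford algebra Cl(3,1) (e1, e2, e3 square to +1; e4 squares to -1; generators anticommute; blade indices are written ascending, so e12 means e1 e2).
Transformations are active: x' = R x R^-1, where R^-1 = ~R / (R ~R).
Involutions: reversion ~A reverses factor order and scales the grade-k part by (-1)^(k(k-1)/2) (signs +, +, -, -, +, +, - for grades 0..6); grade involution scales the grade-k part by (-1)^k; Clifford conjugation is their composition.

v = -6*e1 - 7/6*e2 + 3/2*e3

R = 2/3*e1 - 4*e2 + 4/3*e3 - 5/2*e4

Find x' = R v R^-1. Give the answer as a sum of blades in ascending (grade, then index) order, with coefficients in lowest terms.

~R = 2/3*e1 - 4*e2 + 4/3*e3 - 5/2*e4, and R ~R = 431/36, so R^-1 = ~R / (431/36).
R v = 8/3 - 223/9*e12 + 9*e13 - 15*e14 - 40/9*e23 - 35/12*e24 + 15/4*e34
Answer: 2714/431*e1 - 1591/2586*e2 - 781/862*e3 - 480/431*e4


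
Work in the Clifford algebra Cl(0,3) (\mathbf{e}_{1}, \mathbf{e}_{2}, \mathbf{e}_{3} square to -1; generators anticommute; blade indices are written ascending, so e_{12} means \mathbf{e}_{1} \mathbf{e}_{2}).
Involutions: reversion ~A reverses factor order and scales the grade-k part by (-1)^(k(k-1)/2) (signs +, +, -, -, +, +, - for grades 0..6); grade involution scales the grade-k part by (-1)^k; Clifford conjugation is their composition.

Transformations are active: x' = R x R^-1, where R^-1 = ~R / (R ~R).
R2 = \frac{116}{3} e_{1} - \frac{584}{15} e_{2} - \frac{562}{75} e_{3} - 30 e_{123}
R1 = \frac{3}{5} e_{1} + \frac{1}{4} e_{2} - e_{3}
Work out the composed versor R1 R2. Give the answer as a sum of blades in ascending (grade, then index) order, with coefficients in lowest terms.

Distribute over the terms of R1 (each basis-blade product reordered to ascending indices, repeated generators contracted through their squares):
(\frac{3}{5} e_{1}) R2 = -\frac{116}{5} - \frac{584}{25} e_{12} - \frac{562}{125} e_{13} + 18 e_{23}
(\frac{1}{4} e_{2}) R2 = \frac{146}{15} - \frac{29}{3} e_{12} - \frac{15}{2} e_{13} - \frac{281}{150} e_{23}
(-e_{3}) R2 = -\frac{562}{75} - 30 e_{12} + \frac{116}{3} e_{13} - \frac{584}{15} e_{23}
Summing the partial products and collecting blades:
Answer: -\frac{524}{25} - \frac{4727}{75} e_{12} + \frac{20003}{750} e_{13} - \frac{3421}{150} e_{23}


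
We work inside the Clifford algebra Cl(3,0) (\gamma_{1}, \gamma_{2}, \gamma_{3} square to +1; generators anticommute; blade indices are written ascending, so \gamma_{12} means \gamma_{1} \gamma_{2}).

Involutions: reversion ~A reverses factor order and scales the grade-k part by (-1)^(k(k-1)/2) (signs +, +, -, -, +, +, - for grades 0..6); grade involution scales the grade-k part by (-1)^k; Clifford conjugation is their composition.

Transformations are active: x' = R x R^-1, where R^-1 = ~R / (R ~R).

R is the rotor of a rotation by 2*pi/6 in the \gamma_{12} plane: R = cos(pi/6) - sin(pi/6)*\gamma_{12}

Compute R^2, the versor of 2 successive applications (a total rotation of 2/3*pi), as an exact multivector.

Rotor phase runs at HALF the rotation angle; powers of one rotor simply add phase, so after 2 steps in \gamma_{12} the phase is 2*pi/6 = \frac{\pi}{3} and R^2 = cos(\frac{\pi}{3}) - sin(\frac{\pi}{3})*\gamma_{12}.
cos(\frac{\pi}{3}) = \frac{1}{2} and sin(\frac{\pi}{3}) = \frac{\sqrt{3}}{2}, so R^2 = \frac{1}{2} - \frac{\sqrt{3}}{2} \gamma_{12}. The net rotation is 2/3*pi; the rotor keeps the half-angle phase exactly.
Answer: \frac{1}{2} - \frac{\sqrt{3}}{2} \gamma_{12}


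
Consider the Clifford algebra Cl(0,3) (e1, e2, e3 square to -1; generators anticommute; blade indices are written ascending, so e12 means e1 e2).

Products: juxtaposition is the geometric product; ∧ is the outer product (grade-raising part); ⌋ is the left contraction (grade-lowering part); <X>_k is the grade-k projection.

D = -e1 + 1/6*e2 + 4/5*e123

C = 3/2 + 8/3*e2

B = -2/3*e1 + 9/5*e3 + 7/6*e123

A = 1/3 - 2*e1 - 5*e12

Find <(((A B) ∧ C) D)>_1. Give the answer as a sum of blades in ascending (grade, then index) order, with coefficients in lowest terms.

step 1: -4/3 - 2/9*e1 + 10/3*e2 + 193/30*e3 - 18/5*e13 + 7/3*e23 - 155/18*e123
step 2: -2 - 1/3*e1 + 13/9*e2 + 193/20*e3 - 16/27*e12 - 27/5*e13 - 1229/90*e23 - 199/60*e123
step 3: -4357/1350 + 26372/2025*e1 - 2741/675*e2 + 1943/540*e3 - 2849/450*e12 + 3691/360*e13 - 559/120*e23 + 583/45*e123
step 4: 26372/2025*e1 - 2741/675*e2 + 1943/540*e3
Answer: 26372/2025*e1 - 2741/675*e2 + 1943/540*e3


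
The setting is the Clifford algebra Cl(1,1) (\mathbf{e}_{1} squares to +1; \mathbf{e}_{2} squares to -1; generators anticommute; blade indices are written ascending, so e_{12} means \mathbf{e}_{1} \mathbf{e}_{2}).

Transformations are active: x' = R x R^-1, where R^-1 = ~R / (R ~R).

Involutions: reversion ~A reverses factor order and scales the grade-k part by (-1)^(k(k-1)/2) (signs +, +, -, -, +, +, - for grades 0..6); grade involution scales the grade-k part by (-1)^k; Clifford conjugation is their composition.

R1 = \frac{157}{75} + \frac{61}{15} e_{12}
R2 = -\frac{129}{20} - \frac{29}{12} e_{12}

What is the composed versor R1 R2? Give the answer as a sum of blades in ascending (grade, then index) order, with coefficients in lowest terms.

Distribute over the terms of R1 (each basis-blade product reordered to ascending indices, repeated generators contracted through their squares):
(\frac{157}{75}) R2 = -\frac{6751}{500} - \frac{4553}{900} e_{12}
(\frac{61}{15} e_{12}) R2 = -\frac{1769}{180} - \frac{2623}{100} e_{12}
Summing the partial products and collecting blades:
Answer: -\frac{26246}{1125} - \frac{1408}{45} e_{12}


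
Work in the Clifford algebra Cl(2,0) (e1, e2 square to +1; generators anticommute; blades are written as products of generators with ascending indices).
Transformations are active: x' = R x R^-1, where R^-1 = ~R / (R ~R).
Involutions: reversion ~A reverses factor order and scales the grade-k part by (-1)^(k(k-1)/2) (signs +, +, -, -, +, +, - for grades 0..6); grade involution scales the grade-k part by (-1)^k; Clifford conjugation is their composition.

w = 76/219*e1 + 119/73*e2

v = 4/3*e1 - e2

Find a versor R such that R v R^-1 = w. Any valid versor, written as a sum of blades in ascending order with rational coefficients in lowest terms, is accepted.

Construction: equal norms (both 25/9) license R = v + w = 368/219*e1 + 46/73*e2 — nothing changes along that direction, while (v - w)/2 changes sign, so v maps onto w.
Answer: 368/219*e1 + 46/73*e2


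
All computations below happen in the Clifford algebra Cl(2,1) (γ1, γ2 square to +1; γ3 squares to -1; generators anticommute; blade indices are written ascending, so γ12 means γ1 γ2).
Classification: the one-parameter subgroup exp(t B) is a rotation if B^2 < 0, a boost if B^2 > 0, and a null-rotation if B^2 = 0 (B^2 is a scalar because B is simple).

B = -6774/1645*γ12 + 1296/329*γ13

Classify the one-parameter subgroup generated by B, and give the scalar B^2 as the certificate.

B^2 term by term: the squares give (-6774/1645)^2*(γ12)^2 + (1296/329)^2*(γ13)^2 = 45887076/2706025*(-1) + 1679616/108241*(+1) = -36/25 (each basis 2-blade squares to minus the product of its generators' squares); cross terms between blades sharing an index anticommute and cancel. So B^2 = -36/25.
Answer: rotation, certificate B^2 = -36/25. The class reads off the invariant scalar -36/25 directly.


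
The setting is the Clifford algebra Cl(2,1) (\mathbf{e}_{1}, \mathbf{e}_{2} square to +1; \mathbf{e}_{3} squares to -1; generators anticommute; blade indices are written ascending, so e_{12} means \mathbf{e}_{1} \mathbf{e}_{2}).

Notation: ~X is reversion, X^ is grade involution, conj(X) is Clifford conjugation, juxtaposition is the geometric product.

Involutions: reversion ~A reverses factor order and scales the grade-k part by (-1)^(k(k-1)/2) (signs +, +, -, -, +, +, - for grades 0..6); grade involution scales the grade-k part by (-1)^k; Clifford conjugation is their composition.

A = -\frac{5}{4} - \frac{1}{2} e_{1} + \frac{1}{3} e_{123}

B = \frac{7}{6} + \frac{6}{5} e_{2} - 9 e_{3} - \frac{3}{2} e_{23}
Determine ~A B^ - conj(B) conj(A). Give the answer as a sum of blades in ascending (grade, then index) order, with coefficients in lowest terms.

first term: -\frac{35}{24} - \frac{1}{12} e_{1} + \frac{3}{2} e_{2} - \frac{45}{4} e_{3} + \frac{18}{5} e_{12} - \frac{49}{10} e_{13} + \frac{15}{8} e_{23} + \frac{13}{36} e_{123}
second term: -\frac{35}{24} + \frac{13}{12} e_{1} + \frac{3}{2} e_{2} - \frac{45}{4} e_{3} - \frac{12}{5} e_{12} - \frac{41}{10} e_{13} - \frac{15}{8} e_{23} + \frac{41}{36} e_{123}
Answer: -\frac{7}{6} e_{1} + 6 e_{12} - \frac{4}{5} e_{13} + \frac{15}{4} e_{23} - \frac{7}{9} e_{123}


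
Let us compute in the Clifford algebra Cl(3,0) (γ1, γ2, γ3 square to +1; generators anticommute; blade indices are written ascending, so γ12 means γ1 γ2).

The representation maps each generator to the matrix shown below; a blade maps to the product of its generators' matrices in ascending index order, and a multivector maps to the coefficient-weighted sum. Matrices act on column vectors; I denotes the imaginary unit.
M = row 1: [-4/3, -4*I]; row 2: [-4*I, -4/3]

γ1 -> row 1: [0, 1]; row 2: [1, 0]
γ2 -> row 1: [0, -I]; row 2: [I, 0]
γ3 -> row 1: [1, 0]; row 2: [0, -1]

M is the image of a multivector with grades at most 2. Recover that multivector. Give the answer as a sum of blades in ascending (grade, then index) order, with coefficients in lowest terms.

Method: 1, rho(γ1), rho(γ2), rho(γ3) form a trace-orthogonal basis of the 2x2 complex matrices (tr(X Y) = 2 if X = Y, else 0), so M = m0*1 + m1*rho(γ1) + m2*rho(γ2) + m3*rho(γ3) with m0 = tr(M)/2 = -4/3, m1 = tr(M rho(γ1))/2 = -4*I, m2 = tr(M rho(γ2))/2 = 0, m3 = tr(M rho(γ3))/2 = 0.
Multiplying table entries, the bivector images are rho(γ12) = I*rho(γ3), rho(γ13) = -I*rho(γ2), rho(γ23) = I*rho(γ1); with real blade coefficients the real parts of m0..m3 are the coefficients of 1, γ1, γ2, γ3 and the imaginary parts give the bivectors (γ23: Im m1, γ13: -Im m2, γ12: Im m3).
Answer: -4/3 - 4*γ23
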